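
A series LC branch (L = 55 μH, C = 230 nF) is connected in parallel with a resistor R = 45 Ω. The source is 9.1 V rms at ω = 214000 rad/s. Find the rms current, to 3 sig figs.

X_L = ωL = 11.8 Ω
X_C = 1/(ωC) = 20.3 Ω
Branch 1: Z₁ = R = 45.0 Ω
Branch 2 (series LC): Z₂ = j(X_L − X_C) = −j8.55 Ω
Parallel: Z = Z₁Z₂/(Z₁+Z₂), |Z| = 8.40 Ω, ∠Z = -79.2°
I = V/|Z| = 9.1/8.40 = 1.08 A

1.08 A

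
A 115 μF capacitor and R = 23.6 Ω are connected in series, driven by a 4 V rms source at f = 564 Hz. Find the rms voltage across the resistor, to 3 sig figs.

ω = 2πf = 3544 rad/s
X_C = 1/(ωC) = 2.45 Ω
Z = 23.6 − j2.45 Ω
|Z| = √(23.6² + 2.45²) = 23.7 Ω
I = V/|Z| = 169 mA
V_R = I·|Z_R| = 0.169 × 23.6 = 3.98 V

3.98 V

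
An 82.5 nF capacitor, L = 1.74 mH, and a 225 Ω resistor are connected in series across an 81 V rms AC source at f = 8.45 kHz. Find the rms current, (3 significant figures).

308 mA

ω = 2πf = 53090 rad/s
X_L = ωL = 92.4 Ω
X_C = 1/(ωC) = 228 Ω
Net reactance X = X_L − X_C = -136 Ω
Z = 225 − j136 Ω
|Z| = √(225² + 136²) = 263 Ω
I = V/|Z| = 81/263 = 308 mA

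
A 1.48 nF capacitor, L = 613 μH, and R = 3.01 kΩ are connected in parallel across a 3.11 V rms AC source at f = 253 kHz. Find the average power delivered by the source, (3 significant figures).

ω = 2πf = 1.59e+06 rad/s
X_L = ωL = 974 Ω
X_C = 1/(ωC) = 425 Ω
Parallel: admittances add. Y = 1/R + 1/(jωL) + jωC
Y = (0.000332 + j0.00133) S
|Y| = 0.00137 S → |Z| = 1/|Y| = 731 Ω, ∠Z = −∠Y = -75.9°
I = V/|Z| = 4.25 mA
P = VI cos φ = 3.11 × 0.00425 × cos(-75.9°) = 3.21 mW

3.21 mW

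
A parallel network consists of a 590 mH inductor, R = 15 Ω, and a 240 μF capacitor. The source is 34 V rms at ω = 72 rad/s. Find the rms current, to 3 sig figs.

X_L = ωL = 42.5 Ω
X_C = 1/(ωC) = 57.9 Ω
Parallel: admittances add. Y = 1/R + 1/(jωL) + jωC
Y = (0.0667 − j0.00626) S
|Y| = 0.0670 S → |Z| = 1/|Y| = 14.9 Ω, ∠Z = −∠Y = 5.36°
I = V/|Z| = 34/14.9 = 2.28 A

2.28 A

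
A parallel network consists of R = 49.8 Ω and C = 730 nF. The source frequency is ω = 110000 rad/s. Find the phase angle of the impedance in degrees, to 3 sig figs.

-76.0°

X_C = 1/(ωC) = 12.5 Ω
Parallel: admittances add. Y = 1/R + jωC
Y = (0.0201 + j0.0803) S
|Y| = 0.0828 S → |Z| = 1/|Y| = 12.1 Ω, ∠Z = −∠Y = -76.0°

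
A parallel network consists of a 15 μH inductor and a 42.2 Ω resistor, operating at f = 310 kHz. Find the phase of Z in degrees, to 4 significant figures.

ω = 2πf = 1.948e+06 rad/s
X_L = ωL = 29.22 Ω
Parallel: admittances add. Y = 1/R + 1/(jωL)
Y = (0.02370 − j0.03423) S
|Y| = 0.04163 S → |Z| = 1/|Y| = 24.02 Ω, ∠Z = −∠Y = 55.30°

55.30°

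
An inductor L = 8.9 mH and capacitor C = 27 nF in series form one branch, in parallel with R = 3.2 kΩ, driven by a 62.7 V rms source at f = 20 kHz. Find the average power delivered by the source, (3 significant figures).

ω = 2πf = 125700 rad/s
X_L = ωL = 1120 Ω
X_C = 1/(ωC) = 295 Ω
Branch 1: Z₁ = R = 3200 Ω
Branch 2 (series LC): Z₂ = j(X_L − X_C) = j824 Ω
Parallel: Z = Z₁Z₂/(Z₁+Z₂), |Z| = 798 Ω, ∠Z = 75.6°
I = V/|Z| = 78.6 mA
P = VI cos φ = 62.7 × 0.0786 × cos(75.6°) = 1.23 W

1.23 W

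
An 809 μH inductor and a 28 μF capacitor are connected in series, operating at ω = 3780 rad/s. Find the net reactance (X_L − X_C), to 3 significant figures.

X_L = ωL = 3.06 Ω
X_C = 1/(ωC) = 9.45 Ω
X = 3.06 − 9.45 = -6.39 Ω

-6.39 Ω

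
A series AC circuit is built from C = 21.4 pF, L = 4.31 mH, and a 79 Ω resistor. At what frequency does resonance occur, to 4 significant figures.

ω₀ = 1/√(LC) = 1/√(0.00431 × 2.14e-11) = 3.293e+06 rad/s
f₀ = ω₀/(2π) = 524.1 kHz

524.1 kHz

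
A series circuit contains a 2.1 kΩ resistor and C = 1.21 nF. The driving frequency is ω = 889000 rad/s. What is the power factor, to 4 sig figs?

X_C = 1/(ωC) = 929.6 Ω
Z = 2100 − j929.6 Ω
|Z| = √(2100² + 929.6²) = 2297 Ω
∠Z = arctan(-929.6/2100) = -23.88°
cos φ = cos(-23.88°) = 0.9144

0.9144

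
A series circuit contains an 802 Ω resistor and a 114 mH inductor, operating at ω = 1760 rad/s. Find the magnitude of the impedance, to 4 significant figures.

X_L = ωL = 200.6 Ω
Z = 802.0 + j200.6 Ω
|Z| = √(802.0² + 200.6²) = 826.7 Ω

826.7 Ω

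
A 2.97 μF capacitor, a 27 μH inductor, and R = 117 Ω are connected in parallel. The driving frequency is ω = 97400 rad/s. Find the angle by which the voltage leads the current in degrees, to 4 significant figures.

84.63°

X_L = ωL = 2.630 Ω
X_C = 1/(ωC) = 3.457 Ω
Parallel: admittances add. Y = 1/R + 1/(jωL) + jωC
Y = (0.008547 − j0.09098) S
|Y| = 0.09138 S → |Z| = 1/|Y| = 10.94 Ω, ∠Z = −∠Y = 84.63°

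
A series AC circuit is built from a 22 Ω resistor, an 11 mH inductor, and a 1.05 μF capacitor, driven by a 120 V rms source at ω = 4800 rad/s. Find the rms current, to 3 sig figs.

815 mA

X_L = ωL = 52.8 Ω
X_C = 1/(ωC) = 198 Ω
Net reactance X = X_L − X_C = -146 Ω
Z = 22.0 − j146 Ω
|Z| = √(22.0² + 146²) = 147 Ω
I = V/|Z| = 120/147 = 815 mA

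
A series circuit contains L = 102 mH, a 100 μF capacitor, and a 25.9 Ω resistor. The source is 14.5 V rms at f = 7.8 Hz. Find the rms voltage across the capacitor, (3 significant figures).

ω = 2πf = 49.01 rad/s
X_L = ωL = 5.00 Ω
X_C = 1/(ωC) = 204 Ω
Net reactance X = X_L − X_C = -199 Ω
Z = 25.9 − j199 Ω
|Z| = √(25.9² + 199²) = 201 Ω
I = V/|Z| = 72.2 mA
V_C = I·|Z_C| = 0.0722 × 204 = 14.7 V

14.7 V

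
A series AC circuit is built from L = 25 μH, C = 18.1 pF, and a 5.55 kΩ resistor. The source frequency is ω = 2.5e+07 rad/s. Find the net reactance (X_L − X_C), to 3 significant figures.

-1580 Ω

X_L = ωL = 625 Ω
X_C = 1/(ωC) = 2210 Ω
X = 625 − 2210 = -1580 Ω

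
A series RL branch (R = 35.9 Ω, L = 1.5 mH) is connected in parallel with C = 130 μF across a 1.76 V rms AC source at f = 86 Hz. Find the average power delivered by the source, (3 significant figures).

ω = 2πf = 540.4 rad/s
X_L = ωL = 0.811 Ω
X_C = 1/(ωC) = 14.2 Ω
Branch 1 (R+jX_L): Z₁ = 35.9 + j0.811 Ω, |Z₁| = 35.9 Ω
Branch 2 (−jX_C): Z₂ = −j14.2 Ω
Parallel: Z = Z₁Z₂/(Z₁+Z₂), |Z| = 13.3 Ω, ∠Z = -68.2°
I = V/|Z| = 132 mA
P = VI cos φ = 1.76 × 0.132 × cos(-68.2°) = 86.2 mW

86.2 mW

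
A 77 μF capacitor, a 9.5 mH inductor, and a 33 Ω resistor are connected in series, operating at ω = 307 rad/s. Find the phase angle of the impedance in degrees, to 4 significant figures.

-50.04°

X_L = ωL = 2.917 Ω
X_C = 1/(ωC) = 42.30 Ω
Net reactance X = X_L − X_C = -39.39 Ω
Z = 33.00 − j39.39 Ω
|Z| = √(33.00² + 39.39²) = 51.38 Ω
∠Z = arctan(-39.39/33.00) = -50.04°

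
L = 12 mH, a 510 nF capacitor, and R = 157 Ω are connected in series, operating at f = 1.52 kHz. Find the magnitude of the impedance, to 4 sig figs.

ω = 2πf = 9550 rad/s
X_L = ωL = 114.6 Ω
X_C = 1/(ωC) = 205.3 Ω
Net reactance X = X_L − X_C = -90.70 Ω
Z = 157.0 − j90.70 Ω
|Z| = √(157.0² + 90.70²) = 181.3 Ω

181.3 Ω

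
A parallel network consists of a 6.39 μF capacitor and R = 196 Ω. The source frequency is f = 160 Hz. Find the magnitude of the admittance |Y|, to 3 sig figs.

8.20 mS

ω = 2πf = 1005 rad/s
X_C = 1/(ωC) = 156 Ω
Parallel: admittances add. Y = 1/R + jωC
Y = (0.00510 + j0.00642) S
|Y| = 0.00820 S → |Z| = 1/|Y| = 122 Ω, ∠Z = −∠Y = -51.5°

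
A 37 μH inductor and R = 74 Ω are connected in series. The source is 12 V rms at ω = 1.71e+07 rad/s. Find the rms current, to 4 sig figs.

X_L = ωL = 632.7 Ω
Z = 74.00 + j632.7 Ω
|Z| = √(74.00² + 632.7²) = 637.0 Ω
I = V/|Z| = 12/637.0 = 18.84 mA

18.84 mA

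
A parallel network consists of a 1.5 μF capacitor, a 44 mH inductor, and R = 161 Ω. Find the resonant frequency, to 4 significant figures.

619.5 Hz

ω₀ = 1/√(LC) = 1/√(0.044 × 1.5e-06) = 3892 rad/s
f₀ = ω₀/(2π) = 619.5 Hz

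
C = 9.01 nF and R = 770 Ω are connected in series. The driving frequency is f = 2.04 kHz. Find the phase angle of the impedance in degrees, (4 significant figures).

-84.92°

ω = 2πf = 12820 rad/s
X_C = 1/(ωC) = 8659 Ω
Z = 770.0 − j8659 Ω
|Z| = √(770.0² + 8659²) = 8693 Ω
∠Z = arctan(-8659/770.0) = -84.92°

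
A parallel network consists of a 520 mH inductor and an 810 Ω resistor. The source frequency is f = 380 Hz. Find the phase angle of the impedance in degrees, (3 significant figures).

33.1°

ω = 2πf = 2388 rad/s
X_L = ωL = 1240 Ω
Parallel: admittances add. Y = 1/R + 1/(jωL)
Y = (0.00123 − j0.000805) S
|Y| = 0.00147 S → |Z| = 1/|Y| = 678 Ω, ∠Z = −∠Y = 33.1°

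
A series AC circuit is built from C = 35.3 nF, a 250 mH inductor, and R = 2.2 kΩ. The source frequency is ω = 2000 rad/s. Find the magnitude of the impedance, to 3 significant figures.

13800 Ω

X_L = ωL = 500 Ω
X_C = 1/(ωC) = 14200 Ω
Net reactance X = X_L − X_C = -13700 Ω
Z = 2200 − j13700 Ω
|Z| = √(2200² + 13700²) = 13800 Ω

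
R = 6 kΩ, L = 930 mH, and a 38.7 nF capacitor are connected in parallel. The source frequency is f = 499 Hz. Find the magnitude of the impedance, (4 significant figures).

3606 Ω

ω = 2πf = 3135 rad/s
X_L = ωL = 2916 Ω
X_C = 1/(ωC) = 8242 Ω
Parallel: admittances add. Y = 1/R + 1/(jωL) + jωC
Y = (0.0001667 − j0.0002216) S
|Y| = 0.0002773 S → |Z| = 1/|Y| = 3606 Ω, ∠Z = −∠Y = 53.06°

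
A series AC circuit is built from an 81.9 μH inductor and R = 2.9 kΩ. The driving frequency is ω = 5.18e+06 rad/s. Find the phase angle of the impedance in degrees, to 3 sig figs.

X_L = ωL = 424 Ω
Z = 2900 + j424 Ω
|Z| = √(2900² + 424²) = 2930 Ω
∠Z = arctan(424/2900) = 8.32°

8.32°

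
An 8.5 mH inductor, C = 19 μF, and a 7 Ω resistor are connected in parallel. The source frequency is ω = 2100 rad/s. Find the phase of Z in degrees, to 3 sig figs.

X_L = ωL = 17.9 Ω
X_C = 1/(ωC) = 25.1 Ω
Parallel: admittances add. Y = 1/R + 1/(jωL) + jωC
Y = (0.143 − j0.0161) S
|Y| = 0.144 S → |Z| = 1/|Y| = 6.96 Ω, ∠Z = −∠Y = 6.44°

6.44°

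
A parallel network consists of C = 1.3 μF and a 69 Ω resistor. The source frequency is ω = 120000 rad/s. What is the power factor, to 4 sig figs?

0.09250

X_C = 1/(ωC) = 6.410 Ω
Parallel: admittances add. Y = 1/R + jωC
Y = (0.01449 + j0.1560) S
|Y| = 0.1567 S → |Z| = 1/|Y| = 6.383 Ω, ∠Z = −∠Y = -84.69°
cos φ = cos(-84.69°) = 0.09250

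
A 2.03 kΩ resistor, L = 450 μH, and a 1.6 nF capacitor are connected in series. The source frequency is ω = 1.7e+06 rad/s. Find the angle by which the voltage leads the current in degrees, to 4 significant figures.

11.08°

X_L = ωL = 765.0 Ω
X_C = 1/(ωC) = 367.6 Ω
Net reactance X = X_L − X_C = 397.4 Ω
Z = 2030 + j397.4 Ω
|Z| = √(2030² + 397.4²) = 2069 Ω
∠Z = arctan(397.4/2030) = 11.08°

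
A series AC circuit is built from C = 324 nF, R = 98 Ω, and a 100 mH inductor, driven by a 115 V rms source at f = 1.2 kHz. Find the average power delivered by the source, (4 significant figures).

ω = 2πf = 7540 rad/s
X_L = ωL = 754.0 Ω
X_C = 1/(ωC) = 409.3 Ω
Net reactance X = X_L − X_C = 344.6 Ω
Z = 98.00 + j344.6 Ω
|Z| = √(98.00² + 344.6²) = 358.3 Ω
∠Z = arctan(344.6/98.00) = 74.13°
I = V/|Z| = 321.0 mA
P = VI cos φ = 115 × 0.3210 × cos(74.13°) = 10.10 W

10.10 W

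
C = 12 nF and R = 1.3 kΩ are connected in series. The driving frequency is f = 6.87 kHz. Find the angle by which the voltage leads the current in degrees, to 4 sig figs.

-56.04°

ω = 2πf = 43170 rad/s
X_C = 1/(ωC) = 1931 Ω
Z = 1300 − j1931 Ω
|Z| = √(1300² + 1931²) = 2327 Ω
∠Z = arctan(-1931/1300) = -56.04°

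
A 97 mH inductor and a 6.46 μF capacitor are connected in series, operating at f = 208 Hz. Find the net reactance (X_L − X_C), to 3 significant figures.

ω = 2πf = 1307 rad/s
X_L = ωL = 127 Ω
X_C = 1/(ωC) = 118 Ω
X = 127 − 118 = 8.32 Ω

8.32 Ω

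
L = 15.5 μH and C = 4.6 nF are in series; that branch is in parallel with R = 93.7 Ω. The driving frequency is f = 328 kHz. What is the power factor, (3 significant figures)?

ω = 2πf = 2.061e+06 rad/s
X_L = ωL = 31.9 Ω
X_C = 1/(ωC) = 105 Ω
Branch 1: Z₁ = R = 93.7 Ω
Branch 2 (series LC): Z₂ = j(X_L − X_C) = −j73.5 Ω
Parallel: Z = Z₁Z₂/(Z₁+Z₂), |Z| = 57.9 Ω, ∠Z = -51.9°
cos φ = cos(-51.9°) = 0.617

0.617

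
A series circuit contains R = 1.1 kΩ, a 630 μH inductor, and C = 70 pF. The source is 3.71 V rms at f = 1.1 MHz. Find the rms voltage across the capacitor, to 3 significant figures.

ω = 2πf = 6.912e+06 rad/s
X_L = ωL = 4350 Ω
X_C = 1/(ωC) = 2070 Ω
Net reactance X = X_L − X_C = 2290 Ω
Z = 1100 + j2290 Ω
|Z| = √(1100² + 2290²) = 2540 Ω
I = V/|Z| = 1.46 mA
V_C = I·|Z_C| = 0.00146 × 2070 = 3.02 V

3.02 V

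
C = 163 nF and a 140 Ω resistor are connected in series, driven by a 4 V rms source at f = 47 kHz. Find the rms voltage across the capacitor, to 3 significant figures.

ω = 2πf = 295300 rad/s
X_C = 1/(ωC) = 20.8 Ω
Z = 140 − j20.8 Ω
|Z| = √(140² + 20.8²) = 142 Ω
I = V/|Z| = 28.3 mA
V_C = I·|Z_C| = 0.0283 × 20.8 = 0.587 V

0.587 V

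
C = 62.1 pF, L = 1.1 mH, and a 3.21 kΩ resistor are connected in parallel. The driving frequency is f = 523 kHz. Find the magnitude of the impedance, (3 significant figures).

ω = 2πf = 3.286e+06 rad/s
X_L = ωL = 3610 Ω
X_C = 1/(ωC) = 4900 Ω
Parallel: admittances add. Y = 1/R + 1/(jωL) + jωC
Y = (0.000312 − j7.26e-05) S
|Y| = 0.000320 S → |Z| = 1/|Y| = 3130 Ω, ∠Z = −∠Y = 13.1°

3130 Ω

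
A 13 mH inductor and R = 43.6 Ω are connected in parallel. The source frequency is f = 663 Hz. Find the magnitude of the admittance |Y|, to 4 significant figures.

ω = 2πf = 4166 rad/s
X_L = ωL = 54.15 Ω
Parallel: admittances add. Y = 1/R + 1/(jωL)
Y = (0.02294 − j0.01847) S
|Y| = 0.02945 S → |Z| = 1/|Y| = 33.96 Ω, ∠Z = −∠Y = 38.84°

29.45 mS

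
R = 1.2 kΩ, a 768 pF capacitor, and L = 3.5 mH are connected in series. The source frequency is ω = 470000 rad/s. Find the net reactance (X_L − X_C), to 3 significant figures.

X_L = ωL = 1640 Ω
X_C = 1/(ωC) = 2770 Ω
X = 1640 − 2770 = -1130 Ω

-1130 Ω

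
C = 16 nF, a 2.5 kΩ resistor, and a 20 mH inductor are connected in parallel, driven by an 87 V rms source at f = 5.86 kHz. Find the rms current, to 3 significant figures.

75.4 mA

ω = 2πf = 36820 rad/s
X_L = ωL = 736 Ω
X_C = 1/(ωC) = 1700 Ω
Parallel: admittances add. Y = 1/R + 1/(jωL) + jωC
Y = (0.000400 − j0.000769) S
|Y| = 0.000867 S → |Z| = 1/|Y| = 1150 Ω, ∠Z = −∠Y = 62.5°
I = V/|Z| = 87/1150 = 75.4 mA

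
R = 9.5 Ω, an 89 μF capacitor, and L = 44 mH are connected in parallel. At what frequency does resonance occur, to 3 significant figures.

ω₀ = 1/√(LC) = 1/√(0.044 × 8.9e-05) = 505.3 rad/s
f₀ = ω₀/(2π) = 80.4 Hz

80.4 Hz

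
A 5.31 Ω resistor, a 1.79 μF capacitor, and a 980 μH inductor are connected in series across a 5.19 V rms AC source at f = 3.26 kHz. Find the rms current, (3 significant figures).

ω = 2πf = 20480 rad/s
X_L = ωL = 20.1 Ω
X_C = 1/(ωC) = 27.3 Ω
Net reactance X = X_L − X_C = -7.20 Ω
Z = 5.31 − j7.20 Ω
|Z| = √(5.31² + 7.20²) = 8.95 Ω
I = V/|Z| = 5.19/8.95 = 580 mA

580 mA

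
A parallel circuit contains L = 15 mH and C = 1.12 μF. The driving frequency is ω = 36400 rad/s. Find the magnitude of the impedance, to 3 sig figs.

X_L = ωL = 546 Ω
X_C = 1/(ωC) = 24.5 Ω
Parallel: admittances add. Y = 1/(jωL) + jωC
Y = (0 + j0.0389) S
|Y| = 0.0389 S → |Z| = 1/|Y| = 25.7 Ω, ∠Z = −∠Y = -90.0°

25.7 Ω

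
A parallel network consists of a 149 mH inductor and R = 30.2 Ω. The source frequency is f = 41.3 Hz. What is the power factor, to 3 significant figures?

0.788

ω = 2πf = 259.5 rad/s
X_L = ωL = 38.7 Ω
Parallel: admittances add. Y = 1/R + 1/(jωL)
Y = (0.0331 − j0.0259) S
|Y| = 0.0420 S → |Z| = 1/|Y| = 23.8 Ω, ∠Z = −∠Y = 38.0°
cos φ = cos(38.0°) = 0.788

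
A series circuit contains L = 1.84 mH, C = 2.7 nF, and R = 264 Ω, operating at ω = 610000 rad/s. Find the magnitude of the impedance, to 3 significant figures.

579 Ω

X_L = ωL = 1120 Ω
X_C = 1/(ωC) = 607 Ω
Net reactance X = X_L − X_C = 515 Ω
Z = 264 + j515 Ω
|Z| = √(264² + 515²) = 579 Ω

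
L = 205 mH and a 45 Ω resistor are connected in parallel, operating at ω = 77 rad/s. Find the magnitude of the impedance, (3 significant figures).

14.9 Ω

X_L = ωL = 15.8 Ω
Parallel: admittances add. Y = 1/R + 1/(jωL)
Y = (0.0222 − j0.0634) S
|Y| = 0.0671 S → |Z| = 1/|Y| = 14.9 Ω, ∠Z = −∠Y = 70.7°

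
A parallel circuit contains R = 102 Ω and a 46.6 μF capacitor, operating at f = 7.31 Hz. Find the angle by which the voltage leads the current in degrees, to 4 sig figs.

ω = 2πf = 45.93 rad/s
X_C = 1/(ωC) = 467.2 Ω
Parallel: admittances add. Y = 1/R + jωC
Y = (0.009804 + j0.002140) S
|Y| = 0.01003 S → |Z| = 1/|Y| = 99.65 Ω, ∠Z = −∠Y = -12.32°

-12.32°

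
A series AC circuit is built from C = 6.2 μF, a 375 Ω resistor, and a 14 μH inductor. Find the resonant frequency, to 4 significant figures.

ω₀ = 1/√(LC) = 1/√(1.4e-05 × 6.2e-06) = 107300 rad/s
f₀ = ω₀/(2π) = 17.08 kHz

17.08 kHz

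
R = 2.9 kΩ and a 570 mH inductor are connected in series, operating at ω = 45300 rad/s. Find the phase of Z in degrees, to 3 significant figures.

X_L = ωL = 25800 Ω
Z = 2900 + j25800 Ω
|Z| = √(2900² + 25800²) = 26000 Ω
∠Z = arctan(25800/2900) = 83.6°

83.6°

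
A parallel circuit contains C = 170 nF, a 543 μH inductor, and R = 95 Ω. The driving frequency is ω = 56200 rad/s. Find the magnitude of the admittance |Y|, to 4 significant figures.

X_L = ωL = 30.52 Ω
X_C = 1/(ωC) = 104.7 Ω
Parallel: admittances add. Y = 1/R + 1/(jωL) + jωC
Y = (0.01053 − j0.02322) S
|Y| = 0.02549 S → |Z| = 1/|Y| = 39.23 Ω, ∠Z = −∠Y = 65.61°

25.49 mS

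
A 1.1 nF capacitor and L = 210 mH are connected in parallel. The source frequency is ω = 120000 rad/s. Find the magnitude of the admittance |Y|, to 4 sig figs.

X_L = ωL = 25200 Ω
X_C = 1/(ωC) = 7576 Ω
Parallel: admittances add. Y = 1/(jωL) + jωC
Y = (0 + j9.232e-05) S
|Y| = 9.232e-05 S → |Z| = 1/|Y| = 10830 Ω, ∠Z = −∠Y = -90.00°

92.32 μS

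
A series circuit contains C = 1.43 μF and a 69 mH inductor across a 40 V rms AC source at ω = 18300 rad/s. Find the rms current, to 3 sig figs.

32.7 mA

X_L = ωL = 1260 Ω
X_C = 1/(ωC) = 38.2 Ω
Net reactance X = X_L − X_C = 1220 Ω
Z = j1220 Ω
|Z| = √(0² + 1220²) = 1220 Ω
I = V/|Z| = 40/1220 = 32.7 mA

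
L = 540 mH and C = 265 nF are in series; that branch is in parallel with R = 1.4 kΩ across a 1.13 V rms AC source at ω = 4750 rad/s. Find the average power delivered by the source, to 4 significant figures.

912.1 μW

X_L = ωL = 2565 Ω
X_C = 1/(ωC) = 794.4 Ω
Branch 1: Z₁ = R = 1400 Ω
Branch 2 (series LC): Z₂ = j(X_L − X_C) = j1771 Ω
Parallel: Z = Z₁Z₂/(Z₁+Z₂), |Z| = 1098 Ω, ∠Z = 38.33°
I = V/|Z| = 1.029 mA
P = VI cos φ = 1.13 × 0.001029 × cos(38.33°) = 912.1 μW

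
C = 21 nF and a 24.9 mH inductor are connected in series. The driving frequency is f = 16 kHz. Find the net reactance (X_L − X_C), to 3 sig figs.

ω = 2πf = 100500 rad/s
X_L = ωL = 2500 Ω
X_C = 1/(ωC) = 474 Ω
X = 2500 − 474 = 2030 Ω

2030 Ω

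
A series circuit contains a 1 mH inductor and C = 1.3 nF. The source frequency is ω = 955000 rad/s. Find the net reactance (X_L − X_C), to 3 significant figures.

150 Ω

X_L = ωL = 955 Ω
X_C = 1/(ωC) = 805 Ω
X = 955 − 805 = 150 Ω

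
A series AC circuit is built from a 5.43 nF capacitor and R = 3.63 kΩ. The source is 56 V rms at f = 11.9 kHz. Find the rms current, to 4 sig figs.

12.77 mA

ω = 2πf = 74770 rad/s
X_C = 1/(ωC) = 2463 Ω
Z = 3630 − j2463 Ω
|Z| = √(3630² + 2463²) = 4387 Ω
I = V/|Z| = 56/4387 = 12.77 mA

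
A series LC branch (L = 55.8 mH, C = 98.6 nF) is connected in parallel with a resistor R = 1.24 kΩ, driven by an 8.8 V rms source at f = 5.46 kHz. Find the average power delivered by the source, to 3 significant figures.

ω = 2πf = 34310 rad/s
X_L = ωL = 1910 Ω
X_C = 1/(ωC) = 296 Ω
Branch 1: Z₁ = R = 1240 Ω
Branch 2 (series LC): Z₂ = j(X_L − X_C) = j1620 Ω
Parallel: Z = Z₁Z₂/(Z₁+Z₂), |Z| = 984 Ω, ∠Z = 37.5°
I = V/|Z| = 8.94 mA
P = VI cos φ = 8.8 × 0.00894 × cos(37.5°) = 62.5 mW

62.5 mW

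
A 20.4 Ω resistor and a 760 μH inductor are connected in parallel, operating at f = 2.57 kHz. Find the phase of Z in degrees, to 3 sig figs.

ω = 2πf = 16150 rad/s
X_L = ωL = 12.3 Ω
Parallel: admittances add. Y = 1/R + 1/(jωL)
Y = (0.0490 − j0.0815) S
|Y| = 0.0951 S → |Z| = 1/|Y| = 10.5 Ω, ∠Z = −∠Y = 59.0°

59.0°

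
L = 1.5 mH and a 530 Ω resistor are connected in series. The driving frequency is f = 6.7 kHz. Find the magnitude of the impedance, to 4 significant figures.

ω = 2πf = 42100 rad/s
X_L = ωL = 63.15 Ω
Z = 530.0 + j63.15 Ω
|Z| = √(530.0² + 63.15²) = 533.7 Ω

533.7 Ω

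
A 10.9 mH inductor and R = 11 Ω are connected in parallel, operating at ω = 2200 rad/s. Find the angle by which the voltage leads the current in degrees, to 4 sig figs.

24.64°

X_L = ωL = 23.98 Ω
Parallel: admittances add. Y = 1/R + 1/(jωL)
Y = (0.09091 − j0.04170) S
|Y| = 0.1000 S → |Z| = 1/|Y| = 9.998 Ω, ∠Z = −∠Y = 24.64°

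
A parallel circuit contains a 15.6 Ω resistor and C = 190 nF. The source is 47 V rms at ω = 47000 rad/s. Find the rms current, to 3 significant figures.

X_C = 1/(ωC) = 112 Ω
Parallel: admittances add. Y = 1/R + jωC
Y = (0.0641 + j0.00893) S
|Y| = 0.0647 S → |Z| = 1/|Y| = 15.5 Ω, ∠Z = −∠Y = -7.93°
I = V/|Z| = 47/15.5 = 3.04 A

3.04 A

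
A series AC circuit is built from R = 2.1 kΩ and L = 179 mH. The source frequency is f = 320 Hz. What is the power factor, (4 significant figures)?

0.9856

ω = 2πf = 2011 rad/s
X_L = ωL = 359.9 Ω
Z = 2100 + j359.9 Ω
|Z| = √(2100² + 359.9²) = 2131 Ω
∠Z = arctan(359.9/2100) = 9.725°
cos φ = cos(9.725°) = 0.9856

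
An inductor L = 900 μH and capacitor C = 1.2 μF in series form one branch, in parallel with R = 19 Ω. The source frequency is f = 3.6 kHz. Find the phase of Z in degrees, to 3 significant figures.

ω = 2πf = 22620 rad/s
X_L = ωL = 20.4 Ω
X_C = 1/(ωC) = 36.8 Ω
Branch 1: Z₁ = R = 19.0 Ω
Branch 2 (series LC): Z₂ = j(X_L − X_C) = −j16.5 Ω
Parallel: Z = Z₁Z₂/(Z₁+Z₂), |Z| = 12.5 Ω, ∠Z = -49.1°

-49.1°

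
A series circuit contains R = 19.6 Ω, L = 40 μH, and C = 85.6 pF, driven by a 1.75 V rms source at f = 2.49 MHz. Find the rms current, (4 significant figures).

ω = 2πf = 1.565e+07 rad/s
X_L = ωL = 625.8 Ω
X_C = 1/(ωC) = 746.7 Ω
Net reactance X = X_L − X_C = -120.9 Ω
Z = 19.60 − j120.9 Ω
|Z| = √(19.60² + 120.9²) = 122.5 Ω
I = V/|Z| = 1.75/122.5 = 14.29 mA

14.29 mA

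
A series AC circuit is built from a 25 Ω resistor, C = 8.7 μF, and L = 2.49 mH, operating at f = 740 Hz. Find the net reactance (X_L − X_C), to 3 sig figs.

-13.1 Ω

ω = 2πf = 4650 rad/s
X_L = ωL = 11.6 Ω
X_C = 1/(ωC) = 24.7 Ω
X = 11.6 − 24.7 = -13.1 Ω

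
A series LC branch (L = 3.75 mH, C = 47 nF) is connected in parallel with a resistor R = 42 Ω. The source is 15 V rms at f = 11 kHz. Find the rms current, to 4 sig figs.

ω = 2πf = 69120 rad/s
X_L = ωL = 259.2 Ω
X_C = 1/(ωC) = 307.8 Ω
Branch 1: Z₁ = R = 42.00 Ω
Branch 2 (series LC): Z₂ = j(X_L − X_C) = −j48.66 Ω
Parallel: Z = Z₁Z₂/(Z₁+Z₂), |Z| = 31.80 Ω, ∠Z = -40.80°
I = V/|Z| = 15/31.80 = 471.8 mA

471.8 mA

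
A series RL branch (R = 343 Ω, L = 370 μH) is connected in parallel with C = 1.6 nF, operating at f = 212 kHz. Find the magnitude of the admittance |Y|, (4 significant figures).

1.220 mS

ω = 2πf = 1.332e+06 rad/s
X_L = ωL = 492.9 Ω
X_C = 1/(ωC) = 469.2 Ω
Branch 1 (R+jX_L): Z₁ = 343.0 + j492.9 Ω, |Z₁| = 600.5 Ω
Branch 2 (−jX_C): Z₂ = −j469.2 Ω
Parallel: Z = Z₁Z₂/(Z₁+Z₂), |Z| = 819.5 Ω, ∠Z = -38.78°
|Y| = 1/|Z| = 1.220 mS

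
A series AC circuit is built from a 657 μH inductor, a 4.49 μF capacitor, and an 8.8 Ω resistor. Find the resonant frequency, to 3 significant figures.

2.93 kHz

ω₀ = 1/√(LC) = 1/√(0.000657 × 4.49e-06) = 18410 rad/s
f₀ = ω₀/(2π) = 2.93 kHz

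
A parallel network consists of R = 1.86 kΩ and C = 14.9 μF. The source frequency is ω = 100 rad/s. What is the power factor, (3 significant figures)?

X_C = 1/(ωC) = 671 Ω
Parallel: admittances add. Y = 1/R + jωC
Y = (0.000538 + j0.00149) S
|Y| = 0.00158 S → |Z| = 1/|Y| = 631 Ω, ∠Z = −∠Y = -70.2°
cos φ = cos(-70.2°) = 0.339

0.339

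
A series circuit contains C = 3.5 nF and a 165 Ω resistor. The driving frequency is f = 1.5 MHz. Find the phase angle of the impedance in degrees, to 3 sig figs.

-10.4°

ω = 2πf = 9.425e+06 rad/s
X_C = 1/(ωC) = 30.3 Ω
Z = 165 − j30.3 Ω
|Z| = √(165² + 30.3²) = 168 Ω
∠Z = arctan(-30.3/165) = -10.4°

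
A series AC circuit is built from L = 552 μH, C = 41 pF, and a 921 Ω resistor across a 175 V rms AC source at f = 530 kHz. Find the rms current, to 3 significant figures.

31.5 mA

ω = 2πf = 3.33e+06 rad/s
X_L = ωL = 1840 Ω
X_C = 1/(ωC) = 7320 Ω
Net reactance X = X_L − X_C = -5490 Ω
Z = 921 − j5490 Ω
|Z| = √(921² + 5490²) = 5560 Ω
I = V/|Z| = 175/5560 = 31.5 mA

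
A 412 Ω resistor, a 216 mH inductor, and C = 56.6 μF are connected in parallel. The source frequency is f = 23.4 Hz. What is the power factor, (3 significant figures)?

ω = 2πf = 147.0 rad/s
X_L = ωL = 31.8 Ω
X_C = 1/(ωC) = 120 Ω
Parallel: admittances add. Y = 1/R + 1/(jωL) + jωC
Y = (0.00243 − j0.0232) S
|Y| = 0.0233 S → |Z| = 1/|Y| = 42.9 Ω, ∠Z = −∠Y = 84.0°
cos φ = cos(84.0°) = 0.104

0.104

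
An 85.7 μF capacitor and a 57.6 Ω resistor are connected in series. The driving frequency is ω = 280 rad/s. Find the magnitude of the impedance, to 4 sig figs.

X_C = 1/(ωC) = 41.67 Ω
Z = 57.60 − j41.67 Ω
|Z| = √(57.60² + 41.67²) = 71.09 Ω

71.09 Ω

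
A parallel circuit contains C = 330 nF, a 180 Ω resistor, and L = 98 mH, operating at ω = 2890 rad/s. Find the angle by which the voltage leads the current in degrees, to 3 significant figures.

24.9°

X_L = ωL = 283 Ω
X_C = 1/(ωC) = 1050 Ω
Parallel: admittances add. Y = 1/R + 1/(jωL) + jωC
Y = (0.00556 − j0.00258) S
|Y| = 0.00612 S → |Z| = 1/|Y| = 163 Ω, ∠Z = −∠Y = 24.9°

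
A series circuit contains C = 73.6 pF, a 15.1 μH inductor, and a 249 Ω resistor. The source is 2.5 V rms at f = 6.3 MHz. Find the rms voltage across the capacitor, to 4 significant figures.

ω = 2πf = 3.958e+07 rad/s
X_L = ωL = 597.7 Ω
X_C = 1/(ωC) = 343.2 Ω
Net reactance X = X_L − X_C = 254.5 Ω
Z = 249.0 + j254.5 Ω
|Z| = √(249.0² + 254.5²) = 356.0 Ω
I = V/|Z| = 7.022 mA
V_C = I·|Z_C| = 0.007022 × 343.2 = 2.410 V

2.410 V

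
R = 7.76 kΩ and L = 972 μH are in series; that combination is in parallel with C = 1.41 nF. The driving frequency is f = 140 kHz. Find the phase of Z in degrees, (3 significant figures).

ω = 2πf = 879600 rad/s
X_L = ωL = 855 Ω
X_C = 1/(ωC) = 806 Ω
Branch 1 (R+jX_L): Z₁ = 7760 + j855 Ω, |Z₁| = 7810 Ω
Branch 2 (−jX_C): Z₂ = −j806 Ω
Parallel: Z = Z₁Z₂/(Z₁+Z₂), |Z| = 811 Ω, ∠Z = -84.1°

-84.1°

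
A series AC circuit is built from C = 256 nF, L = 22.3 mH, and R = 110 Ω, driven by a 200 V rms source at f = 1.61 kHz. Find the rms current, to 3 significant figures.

1.03 A

ω = 2πf = 10120 rad/s
X_L = ωL = 226 Ω
X_C = 1/(ωC) = 386 Ω
Net reactance X = X_L − X_C = -161 Ω
Z = 110 − j161 Ω
|Z| = √(110² + 161²) = 195 Ω
I = V/|Z| = 200/195 = 1.03 A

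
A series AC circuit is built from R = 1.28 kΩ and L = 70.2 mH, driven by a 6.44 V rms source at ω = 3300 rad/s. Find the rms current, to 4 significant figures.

X_L = ωL = 231.7 Ω
Z = 1280 + j231.7 Ω
|Z| = √(1280² + 231.7²) = 1301 Ω
I = V/|Z| = 6.44/1301 = 4.951 mA

4.951 mA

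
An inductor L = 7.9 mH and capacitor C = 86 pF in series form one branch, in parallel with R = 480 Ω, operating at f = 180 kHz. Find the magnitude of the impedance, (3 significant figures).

452 Ω

ω = 2πf = 1.131e+06 rad/s
X_L = ωL = 8930 Ω
X_C = 1/(ωC) = 10300 Ω
Branch 1: Z₁ = R = 480 Ω
Branch 2 (series LC): Z₂ = j(X_L − X_C) = −j1350 Ω
Parallel: Z = Z₁Z₂/(Z₁+Z₂), |Z| = 452 Ω, ∠Z = -19.6°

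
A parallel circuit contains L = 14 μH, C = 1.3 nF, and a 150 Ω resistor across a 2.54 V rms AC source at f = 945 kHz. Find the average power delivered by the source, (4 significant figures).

ω = 2πf = 5.938e+06 rad/s
X_L = ωL = 83.13 Ω
X_C = 1/(ωC) = 129.6 Ω
Parallel: admittances add. Y = 1/R + 1/(jωL) + jωC
Y = (0.006667 − j0.004311) S
|Y| = 0.007939 S → |Z| = 1/|Y| = 126.0 Ω, ∠Z = −∠Y = 32.89°
I = V/|Z| = 20.17 mA
P = VI cos φ = 2.54 × 0.02017 × cos(32.89°) = 43.01 mW

43.01 mW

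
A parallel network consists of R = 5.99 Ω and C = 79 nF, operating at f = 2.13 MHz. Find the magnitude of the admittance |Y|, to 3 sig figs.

1.07 S

ω = 2πf = 1.338e+07 rad/s
X_C = 1/(ωC) = 0.946 Ω
Parallel: admittances add. Y = 1/R + jωC
Y = (0.167 + j1.06) S
|Y| = 1.07 S → |Z| = 1/|Y| = 0.934 Ω, ∠Z = −∠Y = -81.0°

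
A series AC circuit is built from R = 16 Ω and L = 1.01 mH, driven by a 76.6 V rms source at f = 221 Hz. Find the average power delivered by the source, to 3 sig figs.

ω = 2πf = 1389 rad/s
X_L = ωL = 1.40 Ω
Z = 16.0 + j1.40 Ω
|Z| = √(16.0² + 1.40²) = 16.1 Ω
∠Z = arctan(1.40/16.0) = 5.01°
I = V/|Z| = 4.77 A
P = VI cos φ = 76.6 × 4.77 × cos(5.01°) = 364 W

364 W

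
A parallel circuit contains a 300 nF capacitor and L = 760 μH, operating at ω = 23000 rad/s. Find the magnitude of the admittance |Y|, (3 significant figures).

X_L = ωL = 17.5 Ω
X_C = 1/(ωC) = 145 Ω
Parallel: admittances add. Y = 1/(jωL) + jωC
Y = (0 − j0.0503) S
|Y| = 0.0503 S → |Z| = 1/|Y| = 19.9 Ω, ∠Z = −∠Y = 90.0°

50.3 mS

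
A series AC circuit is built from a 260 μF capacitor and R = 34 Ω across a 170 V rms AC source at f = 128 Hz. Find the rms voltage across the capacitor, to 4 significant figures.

23.68 V

ω = 2πf = 804.2 rad/s
X_C = 1/(ωC) = 4.782 Ω
Z = 34.00 − j4.782 Ω
|Z| = √(34.00² + 4.782²) = 34.33 Ω
I = V/|Z| = 4.951 A
V_C = I·|Z_C| = 4.951 × 4.782 = 23.68 V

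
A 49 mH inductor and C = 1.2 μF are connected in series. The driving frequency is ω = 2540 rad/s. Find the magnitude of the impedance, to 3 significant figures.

X_L = ωL = 124 Ω
X_C = 1/(ωC) = 328 Ω
Net reactance X = X_L − X_C = -204 Ω
Z = − j204 Ω
|Z| = √(0² + 204²) = 204 Ω

204 Ω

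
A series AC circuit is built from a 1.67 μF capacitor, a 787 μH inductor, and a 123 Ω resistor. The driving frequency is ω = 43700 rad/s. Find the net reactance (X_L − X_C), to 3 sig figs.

X_L = ωL = 34.4 Ω
X_C = 1/(ωC) = 13.7 Ω
X = 34.4 − 13.7 = 20.7 Ω

20.7 Ω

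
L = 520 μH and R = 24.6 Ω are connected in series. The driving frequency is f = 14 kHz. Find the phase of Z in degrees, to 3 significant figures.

61.7°

ω = 2πf = 87960 rad/s
X_L = ωL = 45.7 Ω
Z = 24.6 + j45.7 Ω
|Z| = √(24.6² + 45.7²) = 51.9 Ω
∠Z = arctan(45.7/24.6) = 61.7°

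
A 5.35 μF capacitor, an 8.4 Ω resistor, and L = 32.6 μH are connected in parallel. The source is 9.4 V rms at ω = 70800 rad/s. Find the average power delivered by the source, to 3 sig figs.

X_L = ωL = 2.31 Ω
X_C = 1/(ωC) = 2.64 Ω
Parallel: admittances add. Y = 1/R + 1/(jωL) + jωC
Y = (0.119 − j0.0545) S
|Y| = 0.131 S → |Z| = 1/|Y| = 7.64 Ω, ∠Z = −∠Y = 24.6°
I = V/|Z| = 1.23 A
P = VI cos φ = 9.4 × 1.23 × cos(24.6°) = 10.5 W

10.5 W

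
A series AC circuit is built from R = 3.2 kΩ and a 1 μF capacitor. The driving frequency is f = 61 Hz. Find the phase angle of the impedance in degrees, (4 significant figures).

ω = 2πf = 383.3 rad/s
X_C = 1/(ωC) = 2609 Ω
Z = 3200 − j2609 Ω
|Z| = √(3200² + 2609²) = 4129 Ω
∠Z = arctan(-2609/3200) = -39.19°

-39.19°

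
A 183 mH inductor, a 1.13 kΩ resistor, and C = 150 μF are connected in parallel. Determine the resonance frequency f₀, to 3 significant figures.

ω₀ = 1/√(LC) = 1/√(0.183 × 0.00015) = 190.9 rad/s
f₀ = ω₀/(2π) = 30.4 Hz

30.4 Hz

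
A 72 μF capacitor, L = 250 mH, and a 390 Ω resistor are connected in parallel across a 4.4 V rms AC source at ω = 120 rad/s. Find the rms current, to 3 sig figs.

109 mA

X_L = ωL = 30.0 Ω
X_C = 1/(ωC) = 116 Ω
Parallel: admittances add. Y = 1/R + 1/(jωL) + jωC
Y = (0.00256 − j0.0247) S
|Y| = 0.0248 S → |Z| = 1/|Y| = 40.3 Ω, ∠Z = −∠Y = 84.1°
I = V/|Z| = 4.4/40.3 = 109 mA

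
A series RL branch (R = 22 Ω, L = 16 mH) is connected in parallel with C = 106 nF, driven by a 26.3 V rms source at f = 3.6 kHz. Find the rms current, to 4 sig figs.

10.33 mA

ω = 2πf = 22620 rad/s
X_L = ωL = 361.9 Ω
X_C = 1/(ωC) = 417.1 Ω
Branch 1 (R+jX_L): Z₁ = 22.00 + j361.9 Ω, |Z₁| = 362.6 Ω
Branch 2 (−jX_C): Z₂ = −j417.1 Ω
Parallel: Z = Z₁Z₂/(Z₁+Z₂), |Z| = 2546 Ω, ∠Z = 64.78°
I = V/|Z| = 26.3/2546 = 10.33 mA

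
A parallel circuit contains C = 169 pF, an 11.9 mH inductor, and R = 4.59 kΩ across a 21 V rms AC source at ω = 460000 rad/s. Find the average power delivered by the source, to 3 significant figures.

X_L = ωL = 5470 Ω
X_C = 1/(ωC) = 12900 Ω
Parallel: admittances add. Y = 1/R + 1/(jωL) + jωC
Y = (0.000218 − j0.000105) S
|Y| = 0.000242 S → |Z| = 1/|Y| = 4140 Ω, ∠Z = −∠Y = 25.7°
I = V/|Z| = 5.08 mA
P = VI cos φ = 21 × 0.00508 × cos(25.7°) = 96.1 mW

96.1 mW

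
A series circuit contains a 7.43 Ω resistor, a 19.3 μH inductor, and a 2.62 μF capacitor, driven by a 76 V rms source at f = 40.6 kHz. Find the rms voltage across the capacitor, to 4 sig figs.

ω = 2πf = 255100 rad/s
X_L = ωL = 4.923 Ω
X_C = 1/(ωC) = 1.496 Ω
Net reactance X = X_L − X_C = 3.427 Ω
Z = 7.430 + j3.427 Ω
|Z| = √(7.430² + 3.427²) = 8.182 Ω
I = V/|Z| = 9.288 A
V_C = I·|Z_C| = 9.288 × 1.496 = 13.90 V

13.90 V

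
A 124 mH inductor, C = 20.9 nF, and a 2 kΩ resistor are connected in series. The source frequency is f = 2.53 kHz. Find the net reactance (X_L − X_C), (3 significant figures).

-1040 Ω

ω = 2πf = 15900 rad/s
X_L = ωL = 1970 Ω
X_C = 1/(ωC) = 3010 Ω
X = 1970 − 3010 = -1040 Ω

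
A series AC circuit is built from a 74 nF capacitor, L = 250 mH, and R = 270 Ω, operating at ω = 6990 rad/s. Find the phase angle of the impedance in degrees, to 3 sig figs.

-34.5°

X_L = ωL = 1750 Ω
X_C = 1/(ωC) = 1930 Ω
Net reactance X = X_L − X_C = -186 Ω
Z = 270 − j186 Ω
|Z| = √(270² + 186²) = 328 Ω
∠Z = arctan(-186/270) = -34.5°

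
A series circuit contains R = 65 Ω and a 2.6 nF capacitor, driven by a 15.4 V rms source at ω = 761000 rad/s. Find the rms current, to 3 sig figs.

30.2 mA

X_C = 1/(ωC) = 505 Ω
Z = 65.0 − j505 Ω
|Z| = √(65.0² + 505²) = 510 Ω
I = V/|Z| = 15.4/510 = 30.2 mA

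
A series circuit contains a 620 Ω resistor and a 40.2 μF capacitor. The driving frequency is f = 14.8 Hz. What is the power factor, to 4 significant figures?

0.9182

ω = 2πf = 92.99 rad/s
X_C = 1/(ωC) = 267.5 Ω
Z = 620.0 − j267.5 Ω
|Z| = √(620.0² + 267.5²) = 675.2 Ω
∠Z = arctan(-267.5/620.0) = -23.34°
cos φ = cos(-23.34°) = 0.9182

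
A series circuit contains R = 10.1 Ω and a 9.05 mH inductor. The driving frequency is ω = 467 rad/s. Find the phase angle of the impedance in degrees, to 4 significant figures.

22.71°

X_L = ωL = 4.226 Ω
Z = 10.10 + j4.226 Ω
|Z| = √(10.10² + 4.226²) = 10.95 Ω
∠Z = arctan(4.226/10.10) = 22.71°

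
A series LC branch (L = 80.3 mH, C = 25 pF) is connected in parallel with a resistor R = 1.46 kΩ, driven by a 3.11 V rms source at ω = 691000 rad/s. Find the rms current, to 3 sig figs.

2.49 mA

X_L = ωL = 55500 Ω
X_C = 1/(ωC) = 57900 Ω
Branch 1: Z₁ = R = 1460 Ω
Branch 2 (series LC): Z₂ = j(X_L − X_C) = −j2400 Ω
Parallel: Z = Z₁Z₂/(Z₁+Z₂), |Z| = 1250 Ω, ∠Z = -31.3°
I = V/|Z| = 3.11/1250 = 2.49 mA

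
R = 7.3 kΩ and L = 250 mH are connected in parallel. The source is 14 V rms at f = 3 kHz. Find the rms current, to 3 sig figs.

ω = 2πf = 18850 rad/s
X_L = ωL = 4710 Ω
Parallel: admittances add. Y = 1/R + 1/(jωL)
Y = (0.000137 − j0.000212) S
|Y| = 0.000253 S → |Z| = 1/|Y| = 3960 Ω, ∠Z = −∠Y = 57.2°
I = V/|Z| = 14/3960 = 3.54 mA

3.54 mA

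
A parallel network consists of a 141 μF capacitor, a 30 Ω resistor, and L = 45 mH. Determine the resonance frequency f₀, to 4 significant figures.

ω₀ = 1/√(LC) = 1/√(0.045 × 0.000141) = 397.0 rad/s
f₀ = ω₀/(2π) = 63.18 Hz

63.18 Hz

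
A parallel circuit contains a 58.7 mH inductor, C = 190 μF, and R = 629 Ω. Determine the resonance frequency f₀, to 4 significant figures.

47.66 Hz

ω₀ = 1/√(LC) = 1/√(0.0587 × 0.00019) = 299.4 rad/s
f₀ = ω₀/(2π) = 47.66 Hz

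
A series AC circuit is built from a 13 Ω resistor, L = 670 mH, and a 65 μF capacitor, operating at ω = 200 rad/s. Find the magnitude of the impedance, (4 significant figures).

58.54 Ω

X_L = ωL = 134.0 Ω
X_C = 1/(ωC) = 76.92 Ω
Net reactance X = X_L − X_C = 57.08 Ω
Z = 13.00 + j57.08 Ω
|Z| = √(13.00² + 57.08²) = 58.54 Ω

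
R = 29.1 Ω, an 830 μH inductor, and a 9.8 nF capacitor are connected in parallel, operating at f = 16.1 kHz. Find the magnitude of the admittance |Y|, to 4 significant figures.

36.06 mS

ω = 2πf = 101200 rad/s
X_L = ωL = 83.96 Ω
X_C = 1/(ωC) = 1009 Ω
Parallel: admittances add. Y = 1/R + 1/(jωL) + jωC
Y = (0.03436 − j0.01092) S
|Y| = 0.03606 S → |Z| = 1/|Y| = 27.73 Ω, ∠Z = −∠Y = 17.63°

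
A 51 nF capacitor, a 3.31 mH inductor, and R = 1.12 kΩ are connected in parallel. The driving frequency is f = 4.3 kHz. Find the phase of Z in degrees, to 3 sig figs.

ω = 2πf = 27020 rad/s
X_L = ωL = 89.4 Ω
X_C = 1/(ωC) = 726 Ω
Parallel: admittances add. Y = 1/R + 1/(jωL) + jωC
Y = (0.000893 − j0.00980) S
|Y| = 0.00984 S → |Z| = 1/|Y| = 102 Ω, ∠Z = −∠Y = 84.8°

84.8°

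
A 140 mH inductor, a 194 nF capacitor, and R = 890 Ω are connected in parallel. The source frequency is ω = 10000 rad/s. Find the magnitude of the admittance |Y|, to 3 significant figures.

X_L = ωL = 1400 Ω
X_C = 1/(ωC) = 515 Ω
Parallel: admittances add. Y = 1/R + 1/(jωL) + jωC
Y = (0.00112 + j0.00123) S
|Y| = 0.00166 S → |Z| = 1/|Y| = 601 Ω, ∠Z = −∠Y = -47.5°

1.66 mS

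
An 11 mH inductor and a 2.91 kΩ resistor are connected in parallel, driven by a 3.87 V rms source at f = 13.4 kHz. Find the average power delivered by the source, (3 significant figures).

5.15 mW

ω = 2πf = 84190 rad/s
X_L = ωL = 926 Ω
Parallel: admittances add. Y = 1/R + 1/(jωL)
Y = (0.000344 − j0.00108) S
|Y| = 0.00113 S → |Z| = 1/|Y| = 883 Ω, ∠Z = −∠Y = 72.3°
I = V/|Z| = 4.39 mA
P = VI cos φ = 3.87 × 0.00439 × cos(72.3°) = 5.15 mW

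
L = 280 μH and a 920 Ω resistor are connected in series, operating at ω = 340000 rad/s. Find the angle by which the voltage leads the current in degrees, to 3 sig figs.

5.91°

X_L = ωL = 95.2 Ω
Z = 920 + j95.2 Ω
|Z| = √(920² + 95.2²) = 925 Ω
∠Z = arctan(95.2/920) = 5.91°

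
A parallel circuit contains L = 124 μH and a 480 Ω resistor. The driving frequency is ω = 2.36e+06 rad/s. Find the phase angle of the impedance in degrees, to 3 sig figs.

X_L = ωL = 293 Ω
Parallel: admittances add. Y = 1/R + 1/(jωL)
Y = (0.00208 − j0.00342) S
|Y| = 0.00400 S → |Z| = 1/|Y| = 250 Ω, ∠Z = −∠Y = 58.6°

58.6°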